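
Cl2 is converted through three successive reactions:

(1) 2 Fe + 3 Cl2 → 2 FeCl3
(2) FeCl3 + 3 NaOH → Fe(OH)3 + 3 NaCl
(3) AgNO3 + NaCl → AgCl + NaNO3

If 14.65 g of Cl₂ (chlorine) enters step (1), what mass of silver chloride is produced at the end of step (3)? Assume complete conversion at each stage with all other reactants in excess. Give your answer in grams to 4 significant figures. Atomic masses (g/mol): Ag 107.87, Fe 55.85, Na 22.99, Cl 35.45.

59.23 g

M(Cl2) = 2(35.45) = 70.90 g/mol.
M(AgCl) = 107.87 + 35.45 = 143.32 g/mol.
n(Cl2) = 14.65 / 70.90 = 0.20663 mol.
Reaction (1): Cl2→FeCl3 ratio 3:2 ⇒ n(FeCl3) = 0.13775 mol.
Reaction (2): FeCl3→NaCl ratio 1:3 ⇒ n(NaCl) = 0.41326 mol.
Reaction (3): NaCl→AgCl ratio 1:1 ⇒ n(AgCl) = 0.41326 mol.
Mass of AgCl = 0.41326 × 143.32 = 59.228 g.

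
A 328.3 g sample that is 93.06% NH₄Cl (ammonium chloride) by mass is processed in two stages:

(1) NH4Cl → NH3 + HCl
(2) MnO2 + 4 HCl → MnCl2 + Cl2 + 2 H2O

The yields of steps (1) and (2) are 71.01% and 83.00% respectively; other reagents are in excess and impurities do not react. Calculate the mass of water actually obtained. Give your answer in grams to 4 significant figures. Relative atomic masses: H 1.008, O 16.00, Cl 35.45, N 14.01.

30.32 g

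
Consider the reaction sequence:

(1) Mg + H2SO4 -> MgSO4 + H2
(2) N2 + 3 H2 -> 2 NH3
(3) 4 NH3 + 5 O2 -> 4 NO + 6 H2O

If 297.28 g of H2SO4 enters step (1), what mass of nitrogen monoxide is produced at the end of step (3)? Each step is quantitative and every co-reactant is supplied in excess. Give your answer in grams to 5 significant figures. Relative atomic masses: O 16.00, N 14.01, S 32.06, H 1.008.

60.643 g

M(H2SO4) = 2(1.008) + 32.06 + 4(16.00) = 98.076 g/mol.
M(NO) = 14.01 + 16.00 = 30.01 g/mol.
n(H2SO4) = 297.28 / 98.076 = 3.03112 mol.
Reaction (1): H2SO4→H2 ratio 1:1 ⇒ n(H2) = 3.03112 mol.
Reaction (2): H2→NH3 ratio 3:2 ⇒ n(NH3) = 2.02075 mol.
Reaction (3): NH3→NO ratio 4:4 ⇒ n(NO) = 2.02075 mol.
Mass of NO = 2.02075 × 30.01 = 60.6426 g.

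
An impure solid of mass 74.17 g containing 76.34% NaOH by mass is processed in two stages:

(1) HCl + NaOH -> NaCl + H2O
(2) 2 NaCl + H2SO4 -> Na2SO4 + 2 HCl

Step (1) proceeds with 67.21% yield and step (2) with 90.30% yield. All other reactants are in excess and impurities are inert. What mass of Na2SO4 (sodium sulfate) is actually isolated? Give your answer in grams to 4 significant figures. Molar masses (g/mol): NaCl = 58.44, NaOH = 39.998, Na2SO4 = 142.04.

61.02 g

Pure NaOH = 74.17 × 0.7634 = 56.621 g.
n(NaOH) = 56.621 / 39.998 = 1.4156 mol.
Step 1 (NaOH:NaCl = 1:1): theoretical n(NaCl) = 1.4156 mol; at 67.21% yield, n(NaCl) = 0.95143 mol.
Step 2 (NaCl:Na2SO4 = 2:1): theoretical n(Na2SO4) = 0.47571 mol, so theoretical mass = 0.47571 × 142.04 = 67.570 g.
At 90.30% yield, actual mass of Na2SO4 = 67.570 × 0.9030 = 61.016 g.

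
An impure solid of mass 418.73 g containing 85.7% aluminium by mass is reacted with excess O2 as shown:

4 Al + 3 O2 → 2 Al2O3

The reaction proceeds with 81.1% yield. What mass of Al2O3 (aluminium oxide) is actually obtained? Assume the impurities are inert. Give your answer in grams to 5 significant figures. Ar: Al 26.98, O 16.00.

Pure Al available = 418.73 g × 0.857 = 358.852 g.
M(Al) = 26.98 g/mol.
M(Al2O3) = 2(26.98) + 3(16.00) = 101.96 g/mol.
n(Al) = 358.852 g / 26.98 g/mol = 13.3007 mol.
From the equation the Al:Al2O3 mole ratio is 4:2, so n(Al2O3) = 13.3007 × 2/4 = 6.65033 mol.
Mass of Al2O3 = 6.65033 mol × 101.96 g/mol = 678.067 g.
Actual mass collected = 678.067 g × 0.811 = 549.913 g.

549.91 g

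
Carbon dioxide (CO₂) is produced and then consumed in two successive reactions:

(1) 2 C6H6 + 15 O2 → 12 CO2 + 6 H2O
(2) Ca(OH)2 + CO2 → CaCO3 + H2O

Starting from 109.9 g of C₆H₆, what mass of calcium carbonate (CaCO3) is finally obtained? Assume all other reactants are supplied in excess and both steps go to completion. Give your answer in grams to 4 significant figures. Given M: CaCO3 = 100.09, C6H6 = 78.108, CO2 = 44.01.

n(C6H6) = 109.90 / 78.108 = 1.4070 mol.
Step 1 gives a 2:12 ratio of C6H6 to CO2, so n(CO2) = 8.4422 mol.
In step 2 the CO2:CaCO3 ratio is 1:1, so n(CaCO3) = 8.4422 mol.
Mass of CaCO3 = 8.4422 × 100.09 = 844.98 g.

845.0 g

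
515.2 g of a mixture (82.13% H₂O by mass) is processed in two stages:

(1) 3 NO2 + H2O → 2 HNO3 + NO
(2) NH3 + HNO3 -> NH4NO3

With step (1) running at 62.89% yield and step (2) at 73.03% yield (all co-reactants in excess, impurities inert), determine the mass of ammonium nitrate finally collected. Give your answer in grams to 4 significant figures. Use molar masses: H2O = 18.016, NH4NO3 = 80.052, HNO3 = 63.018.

1727 g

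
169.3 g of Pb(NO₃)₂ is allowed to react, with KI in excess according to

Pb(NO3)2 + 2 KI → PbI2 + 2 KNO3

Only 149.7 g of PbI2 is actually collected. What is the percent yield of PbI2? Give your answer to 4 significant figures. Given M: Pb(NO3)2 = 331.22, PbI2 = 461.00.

63.53 %

n(Pb(NO3)2) = 169.30 g / 331.22 g/mol = 0.51114 mol.
From the equation the Pb(NO3)2:PbI2 mole ratio is 1:1, so n(PbI2) = 0.51114 × 1/1 = 0.51114 mol.
Mass of PbI2 = 0.51114 mol × 461.00 g/mol = 235.64 g.
This is the theoretical yield. Percent yield = 149.7 g / 235.64 g × 100% = 63.530%.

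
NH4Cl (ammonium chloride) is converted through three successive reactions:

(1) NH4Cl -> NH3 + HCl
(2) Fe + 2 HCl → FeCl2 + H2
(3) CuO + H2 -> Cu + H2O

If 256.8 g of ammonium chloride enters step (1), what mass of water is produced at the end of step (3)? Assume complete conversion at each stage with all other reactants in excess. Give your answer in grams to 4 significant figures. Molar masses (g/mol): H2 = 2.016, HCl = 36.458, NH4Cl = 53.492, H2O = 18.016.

43.24 g

n(NH4Cl) = 256.8 / 53.492 = 4.8007 mol.
Reaction (1): NH4Cl→HCl ratio 1:1 ⇒ n(HCl) = 4.8007 mol.
Reaction (2): HCl→H2 ratio 2:1 ⇒ n(H2) = 2.4004 mol.
Reaction (3): H2→H2O ratio 1:1 ⇒ n(H2O) = 2.4004 mol.
Mass of H2O = 2.4004 × 18.016 = 43.245 g.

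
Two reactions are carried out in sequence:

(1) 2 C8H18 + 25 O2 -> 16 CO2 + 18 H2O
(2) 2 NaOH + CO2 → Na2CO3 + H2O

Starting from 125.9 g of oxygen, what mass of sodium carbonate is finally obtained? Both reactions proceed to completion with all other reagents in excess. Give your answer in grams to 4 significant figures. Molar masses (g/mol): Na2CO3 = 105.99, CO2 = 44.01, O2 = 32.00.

266.9 g

n(O2) = 125.90 / 32.00 = 3.9344 mol.
Step 1 gives a 25:16 ratio of O2 to CO2, so n(CO2) = 2.5180 mol.
In step 2 the CO2:Na2CO3 ratio is 1:1, so n(Na2CO3) = 2.5180 mol.
Mass of Na2CO3 = 2.5180 × 105.99 = 266.88 g.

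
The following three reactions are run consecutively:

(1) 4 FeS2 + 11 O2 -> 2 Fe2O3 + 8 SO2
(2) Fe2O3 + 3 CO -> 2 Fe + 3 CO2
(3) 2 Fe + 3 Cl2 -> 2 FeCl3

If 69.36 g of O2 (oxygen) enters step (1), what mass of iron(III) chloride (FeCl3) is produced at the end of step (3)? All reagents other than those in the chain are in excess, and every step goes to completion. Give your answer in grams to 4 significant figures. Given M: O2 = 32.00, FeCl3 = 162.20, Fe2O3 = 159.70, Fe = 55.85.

127.8 g

n(O2) = 69.36 / 32.00 = 2.1675 mol.
Reaction (1): O2→Fe2O3 ratio 11:2 ⇒ n(Fe2O3) = 0.39409 mol.
Reaction (2): Fe2O3→Fe ratio 1:2 ⇒ n(Fe) = 0.78818 mol.
Reaction (3): Fe→FeCl3 ratio 2:2 ⇒ n(FeCl3) = 0.78818 mol.
Mass of FeCl3 = 0.78818 × 162.20 = 127.84 g.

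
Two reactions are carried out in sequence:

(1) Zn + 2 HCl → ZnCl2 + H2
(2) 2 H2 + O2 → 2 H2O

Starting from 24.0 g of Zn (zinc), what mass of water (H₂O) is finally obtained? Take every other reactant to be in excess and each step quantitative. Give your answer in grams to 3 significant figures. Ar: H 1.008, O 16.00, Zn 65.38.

6.61 g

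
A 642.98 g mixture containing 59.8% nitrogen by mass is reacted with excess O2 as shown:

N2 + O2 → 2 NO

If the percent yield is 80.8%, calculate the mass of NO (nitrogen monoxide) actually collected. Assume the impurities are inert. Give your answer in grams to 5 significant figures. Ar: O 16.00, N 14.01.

665.48 g

Pure N2 available = 642.98 g × 0.598 = 384.502 g.
M(N2) = 2(14.01) = 28.02 g/mol.
M(NO) = 14.01 + 16.00 = 30.01 g/mol.
n(N2) = 384.502 g / 28.02 g/mol = 13.7224 mol.
From the equation the N2:NO mole ratio is 1:2, so n(NO) = 13.7224 × 2/1 = 27.4448 mol.
Mass of NO = 27.4448 mol × 30.01 g/mol = 823.619 g.
Actual mass collected = 823.619 g × 0.808 = 665.484 g.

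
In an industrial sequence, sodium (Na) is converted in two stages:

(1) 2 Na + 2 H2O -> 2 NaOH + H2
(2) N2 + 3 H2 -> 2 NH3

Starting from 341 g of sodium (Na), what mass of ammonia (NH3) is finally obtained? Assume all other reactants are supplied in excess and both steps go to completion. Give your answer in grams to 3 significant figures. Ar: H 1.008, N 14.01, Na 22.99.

M(Na) = 22.99 g/mol.
M(NH3) = 14.01 + 3(1.008) = 17.034 g/mol.
n(Na) = 341.0 / 22.99 = 14.83 mol.
Step 1 gives a 2:1 ratio of Na to H2, so n(H2) = 7.416 mol.
In step 2 the H2:NH3 ratio is 3:2, so n(NH3) = 4.944 mol.
Mass of NH3 = 4.944 × 17.034 = 84.22 g.

84.2 g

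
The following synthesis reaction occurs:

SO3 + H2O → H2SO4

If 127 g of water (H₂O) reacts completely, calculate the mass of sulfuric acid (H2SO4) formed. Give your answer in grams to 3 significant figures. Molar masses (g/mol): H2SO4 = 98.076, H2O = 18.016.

n(H2O) = 127.0 g / 18.016 g/mol = 7.049 mol.
From the equation the H2O:H2SO4 mole ratio is 1:1, so n(H2SO4) = 7.049 × 1/1 = 7.049 mol.
Mass of H2SO4 = 7.049 mol × 98.076 g/mol = 691.4 g.

691 g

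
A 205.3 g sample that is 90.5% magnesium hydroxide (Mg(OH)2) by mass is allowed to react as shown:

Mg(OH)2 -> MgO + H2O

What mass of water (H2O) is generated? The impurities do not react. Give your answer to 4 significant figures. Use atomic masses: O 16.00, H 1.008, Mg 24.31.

Mass of pure Mg(OH)2 = 205.3 g × 0.905 = 185.80 g.
M(Mg(OH)2) = 24.31 + 2(16.00) + 2(1.008) = 58.326 g/mol.
M(H2O) = 2(1.008) + 16.00 = 18.016 g/mol.
n(Mg(OH)2) = 185.80 g / 58.326 g/mol = 3.1855 mol.
From the equation the Mg(OH)2:H2O mole ratio is 1:1, so n(H2O) = 3.1855 × 1/1 = 3.1855 mol.
Mass of H2O = 3.1855 mol × 18.016 g/mol = 57.390 g.

57.39 g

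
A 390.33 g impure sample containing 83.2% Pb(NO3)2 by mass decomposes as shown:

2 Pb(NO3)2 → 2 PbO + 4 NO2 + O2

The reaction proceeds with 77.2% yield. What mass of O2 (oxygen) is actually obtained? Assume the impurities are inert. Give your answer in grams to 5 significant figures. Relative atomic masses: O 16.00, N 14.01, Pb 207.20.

Pure Pb(NO3)2 available = 390.33 g × 0.832 = 324.755 g.
M(Pb(NO3)2) = 207.20 + 2(14.01) + 6(16.00) = 331.22 g/mol.
M(O2) = 2(16.00) = 32.00 g/mol.
n(Pb(NO3)2) = 324.755 g / 331.22 g/mol = 0.980480 mol.
From the equation the Pb(NO3)2:O2 mole ratio is 2:1, so n(O2) = 0.980480 × 1/2 = 0.490240 mol.
Mass of O2 = 0.490240 mol × 32.00 g/mol = 15.6877 g.
Actual mass collected = 15.6877 g × 0.772 = 12.1109 g.

12.111 g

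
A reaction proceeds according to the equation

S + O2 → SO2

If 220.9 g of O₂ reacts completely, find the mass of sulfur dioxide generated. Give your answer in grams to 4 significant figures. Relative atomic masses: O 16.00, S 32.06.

M(O2) = 2(16.00) = 32.00 g/mol.
M(SO2) = 32.06 + 2(16.00) = 64.06 g/mol.
n(O2) = 220.90 g / 32.00 g/mol = 6.9031 mol.
From the equation the O2:SO2 mole ratio is 1:1, so n(SO2) = 6.9031 × 1/1 = 6.9031 mol.
Mass of SO2 = 6.9031 mol × 64.06 g/mol = 442.21 g.

442.2 g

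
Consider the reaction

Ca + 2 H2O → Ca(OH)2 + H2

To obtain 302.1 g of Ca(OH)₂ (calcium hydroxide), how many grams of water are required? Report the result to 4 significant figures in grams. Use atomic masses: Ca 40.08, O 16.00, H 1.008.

146.9 g

M(Ca(OH)2) = 40.08 + 2(16.00) + 2(1.008) = 74.096 g/mol.
M(H2O) = 2(1.008) + 16.00 = 18.016 g/mol.
n(Ca(OH)2) = 302.10 g / 74.096 g/mol = 4.0771 mol.
From the equation the Ca(OH)2:H2O mole ratio is 1:2, so n(H2O) = 4.0771 × 2/1 = 8.1543 mol.
Mass of H2O = 8.1543 mol × 18.016 g/mol = 146.91 g.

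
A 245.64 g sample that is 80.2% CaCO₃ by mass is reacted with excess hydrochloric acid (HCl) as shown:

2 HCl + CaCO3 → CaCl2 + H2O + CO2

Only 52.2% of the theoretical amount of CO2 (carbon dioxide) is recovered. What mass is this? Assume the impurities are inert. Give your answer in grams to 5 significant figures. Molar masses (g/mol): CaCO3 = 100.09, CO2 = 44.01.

45.217 g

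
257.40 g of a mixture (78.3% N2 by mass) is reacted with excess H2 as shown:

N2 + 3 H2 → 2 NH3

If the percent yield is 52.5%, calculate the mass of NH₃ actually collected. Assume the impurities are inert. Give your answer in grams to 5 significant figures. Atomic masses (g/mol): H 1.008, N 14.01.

Pure N2 available = 257.40 g × 0.783 = 201.544 g.
M(N2) = 2(14.01) = 28.02 g/mol.
M(NH3) = 14.01 + 3(1.008) = 17.034 g/mol.
n(N2) = 201.544 g / 28.02 g/mol = 7.19287 mol.
From the equation the N2:NH3 mole ratio is 1:2, so n(NH3) = 7.19287 × 2/1 = 14.3857 mol.
Mass of NH3 = 14.3857 mol × 17.034 g/mol = 245.047 g.
Actual mass collected = 245.047 g × 0.525 = 128.650 g.

128.65 g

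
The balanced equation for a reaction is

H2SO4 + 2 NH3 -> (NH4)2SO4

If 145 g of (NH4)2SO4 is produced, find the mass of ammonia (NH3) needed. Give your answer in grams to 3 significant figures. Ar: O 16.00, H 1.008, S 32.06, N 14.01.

M((NH4)2SO4) = 2(14.01) + 8(1.008) + 32.06 + 4(16.00) = 132.144 g/mol.
M(NH3) = 14.01 + 3(1.008) = 17.034 g/mol.
n((NH4)2SO4) = 145.0 g / 132.144 g/mol = 1.097 mol.
From the equation the (NH4)2SO4:NH3 mole ratio is 1:2, so n(NH3) = 1.097 × 2/1 = 2.195 mol.
Mass of NH3 = 2.195 mol × 17.034 g/mol = 37.38 g.

37.4 g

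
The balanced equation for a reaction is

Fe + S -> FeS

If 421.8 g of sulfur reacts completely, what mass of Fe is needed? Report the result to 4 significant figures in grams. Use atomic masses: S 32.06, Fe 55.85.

M(S) = 32.06 g/mol.
M(Fe) = 55.85 g/mol.
n(S) = 421.80 g / 32.06 g/mol = 13.157 mol.
From the equation the S:Fe mole ratio is 1:1, so n(Fe) = 13.157 × 1/1 = 13.157 mol.
Mass of Fe = 13.157 mol × 55.85 g/mol = 734.80 g.

734.8 g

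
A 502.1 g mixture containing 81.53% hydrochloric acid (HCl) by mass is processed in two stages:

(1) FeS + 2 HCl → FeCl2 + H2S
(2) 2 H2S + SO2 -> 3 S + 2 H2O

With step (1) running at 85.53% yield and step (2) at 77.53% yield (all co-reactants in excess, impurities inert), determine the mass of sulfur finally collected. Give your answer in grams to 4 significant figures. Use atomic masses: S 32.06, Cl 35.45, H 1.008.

Pure HCl = 502.1 × 0.8153 = 409.36 g.
M(HCl) = 1.008 + 35.45 = 36.458 g/mol.
M(S) = 32.06 g/mol.
n(HCl) = 409.36 / 36.458 = 11.228 mol.
Step 1 (HCl:H2S = 2:1): theoretical n(H2S) = 5.6142 mol; at 85.53% yield, n(H2S) = 4.8018 mol.
Step 2 (H2S:S = 2:3): theoretical n(S) = 7.2027 mol, so theoretical mass = 7.2027 × 32.06 = 230.92 g.
At 77.53% yield, actual mass of S = 230.92 × 0.7753 = 179.03 g.

179.0 g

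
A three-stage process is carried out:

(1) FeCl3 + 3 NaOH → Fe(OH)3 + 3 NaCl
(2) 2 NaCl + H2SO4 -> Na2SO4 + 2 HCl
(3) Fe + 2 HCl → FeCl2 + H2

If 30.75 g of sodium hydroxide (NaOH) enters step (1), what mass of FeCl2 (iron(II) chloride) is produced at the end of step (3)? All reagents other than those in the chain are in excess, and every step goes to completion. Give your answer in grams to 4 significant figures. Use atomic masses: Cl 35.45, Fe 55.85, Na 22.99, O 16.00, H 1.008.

M(NaOH) = 22.99 + 16.00 + 1.008 = 39.998 g/mol.
M(FeCl2) = 55.85 + 2(35.45) = 126.75 g/mol.
n(NaOH) = 30.75 / 39.998 = 0.76879 mol.
Reaction (1): NaOH→NaCl ratio 3:3 ⇒ n(NaCl) = 0.76879 mol.
Reaction (2): NaCl→HCl ratio 2:2 ⇒ n(HCl) = 0.76879 mol.
Reaction (3): HCl→FeCl2 ratio 2:1 ⇒ n(FeCl2) = 0.38439 mol.
Mass of FeCl2 = 0.38439 × 126.75 = 48.722 g.

48.72 g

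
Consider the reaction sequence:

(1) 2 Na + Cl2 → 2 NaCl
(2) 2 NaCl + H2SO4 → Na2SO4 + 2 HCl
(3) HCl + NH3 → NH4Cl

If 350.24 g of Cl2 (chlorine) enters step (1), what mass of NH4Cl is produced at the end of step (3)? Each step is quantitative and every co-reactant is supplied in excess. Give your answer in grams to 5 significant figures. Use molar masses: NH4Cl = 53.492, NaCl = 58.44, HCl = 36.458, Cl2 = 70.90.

528.49 g

n(Cl2) = 350.24 / 70.90 = 4.93992 mol.
Reaction (1): Cl2→NaCl ratio 1:2 ⇒ n(NaCl) = 9.87983 mol.
Reaction (2): NaCl→HCl ratio 2:2 ⇒ n(HCl) = 9.87983 mol.
Reaction (3): HCl→NH4Cl ratio 1:1 ⇒ n(NH4Cl) = 9.87983 mol.
Mass of NH4Cl = 9.87983 × 53.492 = 528.492 g.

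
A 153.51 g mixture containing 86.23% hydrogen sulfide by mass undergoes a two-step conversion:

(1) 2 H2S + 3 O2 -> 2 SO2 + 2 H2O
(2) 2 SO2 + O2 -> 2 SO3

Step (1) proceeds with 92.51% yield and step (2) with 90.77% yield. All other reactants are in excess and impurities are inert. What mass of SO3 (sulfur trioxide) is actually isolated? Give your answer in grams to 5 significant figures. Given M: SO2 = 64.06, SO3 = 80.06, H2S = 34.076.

Pure H2S = 153.51 × 0.8623 = 132.372 g.
n(H2S) = 132.372 / 34.076 = 3.88460 mol.
Step 1 (H2S:SO2 = 2:2): theoretical n(SO2) = 3.88460 mol; at 92.51% yield, n(SO2) = 3.59364 mol.
Step 2 (SO2:SO3 = 2:2): theoretical n(SO3) = 3.59364 mol, so theoretical mass = 3.59364 × 80.06 = 287.707 g.
At 90.77% yield, actual mass of SO3 = 287.707 × 0.9077 = 261.152 g.

261.15 g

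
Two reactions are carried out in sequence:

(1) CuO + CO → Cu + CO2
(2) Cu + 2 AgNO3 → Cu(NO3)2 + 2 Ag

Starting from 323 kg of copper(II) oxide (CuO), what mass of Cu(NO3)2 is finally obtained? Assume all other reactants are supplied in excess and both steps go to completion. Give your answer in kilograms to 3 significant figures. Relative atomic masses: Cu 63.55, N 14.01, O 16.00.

762 kg

M(CuO) = 63.55 + 16.00 = 79.55 g/mol.
M(Cu(NO3)2) = 63.55 + 2(14.01) + 6(16.00) = 187.57 g/mol.
323 kg = 323000 g.
n(CuO) = 323000 / 79.55 = 4060 mol.
Step 1 gives a 1:1 ratio of CuO to Cu, so n(Cu) = 4060 mol.
In step 2 the Cu:Cu(NO3)2 ratio is 1:1, so n(Cu(NO3)2) = 4060 mol.
Mass of Cu(NO3)2 = 4060 × 187.57 = 761600 g = 762 kg.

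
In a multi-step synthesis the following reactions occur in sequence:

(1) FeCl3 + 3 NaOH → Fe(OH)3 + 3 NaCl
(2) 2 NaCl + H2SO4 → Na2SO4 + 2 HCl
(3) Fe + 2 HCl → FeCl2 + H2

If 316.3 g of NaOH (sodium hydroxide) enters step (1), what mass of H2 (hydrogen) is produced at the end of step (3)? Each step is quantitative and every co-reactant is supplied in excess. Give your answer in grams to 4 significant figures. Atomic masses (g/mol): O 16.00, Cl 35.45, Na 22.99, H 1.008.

7.971 g

M(NaOH) = 22.99 + 16.00 + 1.008 = 39.998 g/mol.
M(H2) = 2(1.008) = 2.016 g/mol.
n(NaOH) = 316.3 / 39.998 = 7.9079 mol.
Reaction (1): NaOH→NaCl ratio 3:3 ⇒ n(NaCl) = 7.9079 mol.
Reaction (2): NaCl→HCl ratio 2:2 ⇒ n(HCl) = 7.9079 mol.
Reaction (3): HCl→H2 ratio 2:1 ⇒ n(H2) = 3.9539 mol.
Mass of H2 = 3.9539 × 2.016 = 7.9712 g.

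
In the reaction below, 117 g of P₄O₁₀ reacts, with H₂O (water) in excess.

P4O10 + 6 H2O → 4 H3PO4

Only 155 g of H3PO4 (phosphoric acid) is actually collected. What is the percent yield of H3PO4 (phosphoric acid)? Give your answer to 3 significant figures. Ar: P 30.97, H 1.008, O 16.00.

M(P4O10) = 4(30.97) + 10(16.00) = 283.88 g/mol.
M(H3PO4) = 3(1.008) + 30.97 + 4(16.00) = 97.994 g/mol.
n(P4O10) = 117.0 g / 283.88 g/mol = 0.4121 mol.
From the equation the P4O10:H3PO4 mole ratio is 1:4, so n(H3PO4) = 0.4121 × 4/1 = 1.649 mol.
Mass of H3PO4 = 1.649 mol × 97.994 g/mol = 161.6 g.
This is the theoretical yield. Percent yield = 155 g / 161.6 g × 100% = 95.94%.

95.9 %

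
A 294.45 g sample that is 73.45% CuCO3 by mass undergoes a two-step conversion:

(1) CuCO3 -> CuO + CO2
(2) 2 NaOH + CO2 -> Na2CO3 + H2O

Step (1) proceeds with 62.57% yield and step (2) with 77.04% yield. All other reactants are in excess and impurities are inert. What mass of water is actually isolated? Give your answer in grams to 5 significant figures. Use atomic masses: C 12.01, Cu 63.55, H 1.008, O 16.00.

15.201 g

Pure CuCO3 = 294.45 × 0.7345 = 216.274 g.
M(CuCO3) = 63.55 + 12.01 + 3(16.00) = 123.56 g/mol.
M(H2O) = 2(1.008) + 16.00 = 18.016 g/mol.
n(CuCO3) = 216.274 / 123.56 = 1.75035 mol.
Step 1 (CuCO3:CO2 = 1:1): theoretical n(CO2) = 1.75035 mol; at 62.57% yield, n(CO2) = 1.09520 mol.
Step 2 (CO2:H2O = 1:1): theoretical n(H2O) = 1.09520 mol, so theoretical mass = 1.09520 × 18.016 = 19.7310 g.
At 77.04% yield, actual mass of H2O = 19.7310 × 0.7704 = 15.2008 g.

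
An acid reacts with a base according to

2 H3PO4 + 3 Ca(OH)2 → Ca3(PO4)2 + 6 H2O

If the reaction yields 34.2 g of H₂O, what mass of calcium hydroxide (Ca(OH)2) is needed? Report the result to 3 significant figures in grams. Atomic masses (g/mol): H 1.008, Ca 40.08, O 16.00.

70.3 g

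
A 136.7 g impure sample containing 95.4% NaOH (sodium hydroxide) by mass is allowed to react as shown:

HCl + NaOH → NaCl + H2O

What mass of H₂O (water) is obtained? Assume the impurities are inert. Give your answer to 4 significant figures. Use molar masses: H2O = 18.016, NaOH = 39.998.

Mass of pure NaOH = 136.7 g × 0.954 = 130.41 g.
n(NaOH) = 130.41 g / 39.998 g/mol = 3.2605 mol.
From the equation the NaOH:H2O mole ratio is 1:1, so n(H2O) = 3.2605 × 1/1 = 3.2605 mol.
Mass of H2O = 3.2605 mol × 18.016 g/mol = 58.740 g.

58.74 g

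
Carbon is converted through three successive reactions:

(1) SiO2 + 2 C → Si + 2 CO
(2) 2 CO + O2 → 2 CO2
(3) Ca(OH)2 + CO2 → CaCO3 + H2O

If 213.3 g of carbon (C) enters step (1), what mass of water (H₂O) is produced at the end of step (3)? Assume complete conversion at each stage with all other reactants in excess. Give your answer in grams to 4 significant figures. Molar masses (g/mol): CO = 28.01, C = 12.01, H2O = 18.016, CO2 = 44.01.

n(C) = 213.3 / 12.01 = 17.760 mol.
Reaction (1): C→CO ratio 2:2 ⇒ n(CO) = 17.760 mol.
Reaction (2): CO→CO2 ratio 2:2 ⇒ n(CO2) = 17.760 mol.
Reaction (3): CO2→H2O ratio 1:1 ⇒ n(H2O) = 17.760 mol.
Mass of H2O = 17.760 × 18.016 = 319.97 g.

320.0 g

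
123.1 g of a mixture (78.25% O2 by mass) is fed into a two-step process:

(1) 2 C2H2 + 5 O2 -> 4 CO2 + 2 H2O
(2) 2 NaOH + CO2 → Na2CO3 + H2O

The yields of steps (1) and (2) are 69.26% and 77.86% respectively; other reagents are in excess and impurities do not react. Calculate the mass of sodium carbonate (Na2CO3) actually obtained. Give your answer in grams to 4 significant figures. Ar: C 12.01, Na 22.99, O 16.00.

137.6 g

Pure O2 = 123.1 × 0.7825 = 96.326 g.
M(O2) = 2(16.00) = 32.00 g/mol.
M(Na2CO3) = 2(22.99) + 12.01 + 3(16.00) = 105.99 g/mol.
n(O2) = 96.326 / 32.00 = 3.0102 mol.
Step 1 (O2:CO2 = 5:4): theoretical n(CO2) = 2.4081 mol; at 69.26% yield, n(CO2) = 1.6679 mol.
Step 2 (CO2:Na2CO3 = 1:1): theoretical n(Na2CO3) = 1.6679 mol, so theoretical mass = 1.6679 × 105.99 = 176.78 g.
At 77.86% yield, actual mass of Na2CO3 = 176.78 × 0.7786 = 137.64 g.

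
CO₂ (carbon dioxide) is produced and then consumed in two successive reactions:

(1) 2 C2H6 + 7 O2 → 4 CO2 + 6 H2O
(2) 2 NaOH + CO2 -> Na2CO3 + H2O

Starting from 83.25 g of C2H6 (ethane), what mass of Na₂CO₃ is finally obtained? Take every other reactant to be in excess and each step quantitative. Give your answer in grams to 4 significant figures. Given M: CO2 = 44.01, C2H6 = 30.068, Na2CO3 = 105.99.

n(C2H6) = 83.250 / 30.068 = 2.7687 mol.
Step 1 gives a 2:4 ratio of C2H6 to CO2, so n(CO2) = 5.5374 mol.
In step 2 the CO2:Na2CO3 ratio is 1:1, so n(Na2CO3) = 5.5374 mol.
Mass of Na2CO3 = 5.5374 × 105.99 = 586.91 g.

586.9 g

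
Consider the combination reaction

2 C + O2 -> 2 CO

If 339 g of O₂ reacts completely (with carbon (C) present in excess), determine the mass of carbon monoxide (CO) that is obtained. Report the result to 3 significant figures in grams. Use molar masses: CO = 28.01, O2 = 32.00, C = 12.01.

n(O2) = 339.0 g / 32.00 g/mol = 10.59 mol.
From the equation the O2:CO mole ratio is 1:2, so n(CO) = 10.59 × 2/1 = 21.19 mol.
Mass of CO = 21.19 mol × 28.01 g/mol = 593.5 g.

593 g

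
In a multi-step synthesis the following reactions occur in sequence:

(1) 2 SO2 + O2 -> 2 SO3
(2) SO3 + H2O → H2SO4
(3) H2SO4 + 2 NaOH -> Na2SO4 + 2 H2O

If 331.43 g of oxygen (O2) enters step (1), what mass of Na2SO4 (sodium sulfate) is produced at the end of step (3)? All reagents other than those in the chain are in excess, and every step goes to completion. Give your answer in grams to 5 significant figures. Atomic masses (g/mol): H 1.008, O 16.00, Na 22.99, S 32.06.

2942.3 g

M(O2) = 2(16.00) = 32.00 g/mol.
M(Na2SO4) = 2(22.99) + 32.06 + 4(16.00) = 142.04 g/mol.
n(O2) = 331.43 / 32.00 = 10.3572 mol.
Reaction (1): O2→SO3 ratio 1:2 ⇒ n(SO3) = 20.7144 mol.
Reaction (2): SO3→H2SO4 ratio 1:1 ⇒ n(H2SO4) = 20.7144 mol.
Reaction (3): H2SO4→Na2SO4 ratio 1:1 ⇒ n(Na2SO4) = 20.7144 mol.
Mass of Na2SO4 = 20.7144 × 142.04 = 2942.27 g.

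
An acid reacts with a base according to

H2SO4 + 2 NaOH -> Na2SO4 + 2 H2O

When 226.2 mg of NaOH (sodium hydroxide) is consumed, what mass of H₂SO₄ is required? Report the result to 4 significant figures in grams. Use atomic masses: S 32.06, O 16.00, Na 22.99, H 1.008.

0.2773 g

M(NaOH) = 22.99 + 16.00 + 1.008 = 39.998 g/mol.
M(H2SO4) = 2(1.008) + 32.06 + 4(16.00) = 98.076 g/mol.
Convert: 226.2 mg = 0.22620 g.
n(NaOH) = 0.22620 g / 39.998 g/mol = 0.0056553 mol.
From the equation the NaOH:H2SO4 mole ratio is 2:1, so n(H2SO4) = 0.0056553 × 1/2 = 0.0028276 mol.
Mass of H2SO4 = 0.0028276 mol × 98.076 g/mol = 0.27732 g.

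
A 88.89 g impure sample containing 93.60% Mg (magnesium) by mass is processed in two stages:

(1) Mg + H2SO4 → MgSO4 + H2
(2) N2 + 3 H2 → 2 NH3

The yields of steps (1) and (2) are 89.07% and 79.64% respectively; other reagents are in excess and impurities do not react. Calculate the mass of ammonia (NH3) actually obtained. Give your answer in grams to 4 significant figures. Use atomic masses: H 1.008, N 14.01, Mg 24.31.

27.57 g

Pure Mg = 88.89 × 0.9360 = 83.201 g.
M(Mg) = 24.31 g/mol.
M(NH3) = 14.01 + 3(1.008) = 17.034 g/mol.
n(Mg) = 83.201 / 24.31 = 3.4225 mol.
Step 1 (Mg:H2 = 1:1): theoretical n(H2) = 3.4225 mol; at 89.07% yield, n(H2) = 3.0484 mol.
Step 2 (H2:NH3 = 3:2): theoretical n(NH3) = 2.0323 mol, so theoretical mass = 2.0323 × 17.034 = 34.618 g.
At 79.64% yield, actual mass of NH3 = 34.618 × 0.7964 = 27.570 g.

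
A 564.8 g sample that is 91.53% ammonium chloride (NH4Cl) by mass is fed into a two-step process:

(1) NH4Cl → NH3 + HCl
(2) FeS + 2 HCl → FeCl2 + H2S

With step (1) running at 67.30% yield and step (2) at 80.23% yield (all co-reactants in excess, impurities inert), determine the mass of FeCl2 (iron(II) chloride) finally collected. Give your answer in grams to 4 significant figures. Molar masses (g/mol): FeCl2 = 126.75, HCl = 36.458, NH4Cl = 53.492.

330.7 g

Pure NH4Cl = 564.8 × 0.9153 = 516.96 g.
n(NH4Cl) = 516.96 / 53.492 = 9.6643 mol.
Step 1 (NH4Cl:HCl = 1:1): theoretical n(HCl) = 9.6643 mol; at 67.30% yield, n(HCl) = 6.5041 mol.
Step 2 (HCl:FeCl2 = 2:1): theoretical n(FeCl2) = 3.2520 mol, so theoretical mass = 3.2520 × 126.75 = 412.19 g.
At 80.23% yield, actual mass of FeCl2 = 412.19 × 0.8023 = 330.70 g.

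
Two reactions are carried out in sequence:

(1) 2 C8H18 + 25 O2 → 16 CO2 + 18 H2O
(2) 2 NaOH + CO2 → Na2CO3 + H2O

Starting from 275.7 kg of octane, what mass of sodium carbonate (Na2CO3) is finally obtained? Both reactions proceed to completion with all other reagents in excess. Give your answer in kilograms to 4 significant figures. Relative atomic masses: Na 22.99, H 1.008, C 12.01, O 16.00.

M(C8H18) = 8(12.01) + 18(1.008) = 114.224 g/mol.
M(Na2CO3) = 2(22.99) + 12.01 + 3(16.00) = 105.99 g/mol.
275.7 kg = 275700 g.
n(C8H18) = 275700 / 114.224 = 2413.7 mol.
Step 1 gives a 2:16 ratio of C8H18 to CO2, so n(CO2) = 19309 mol.
In step 2 the CO2:Na2CO3 ratio is 1:1, so n(Na2CO3) = 19309 mol.
Mass of Na2CO3 = 19309 × 105.99 = 2.0466 × 10^6 g = 2047 kg.

2047 kg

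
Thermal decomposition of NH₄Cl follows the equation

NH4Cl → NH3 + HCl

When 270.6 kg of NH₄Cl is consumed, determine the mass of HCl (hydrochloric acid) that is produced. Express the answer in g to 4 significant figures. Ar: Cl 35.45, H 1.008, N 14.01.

184400 g

M(NH4Cl) = 14.01 + 4(1.008) + 35.45 = 53.492 g/mol.
M(HCl) = 1.008 + 35.45 = 36.458 g/mol.
Convert: 270.6 kg = 270600 g.
n(NH4Cl) = 270600 g / 53.492 g/mol = 5058.7 mol.
From the equation the NH4Cl:HCl mole ratio is 1:1, so n(HCl) = 5058.7 × 1/1 = 5058.7 mol.
Mass of HCl = 5058.7 mol × 36.458 g/mol = 184430 g.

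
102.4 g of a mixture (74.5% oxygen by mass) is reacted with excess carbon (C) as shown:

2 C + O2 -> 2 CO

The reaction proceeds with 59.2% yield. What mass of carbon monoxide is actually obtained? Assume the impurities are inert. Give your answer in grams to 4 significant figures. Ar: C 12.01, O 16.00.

Pure O2 available = 102.4 g × 0.745 = 76.288 g.
M(O2) = 2(16.00) = 32.00 g/mol.
M(CO) = 12.01 + 16.00 = 28.01 g/mol.
n(O2) = 76.288 g / 32.00 g/mol = 2.3840 mol.
From the equation the O2:CO mole ratio is 1:2, so n(CO) = 2.3840 × 2/1 = 4.7680 mol.
Mass of CO = 4.7680 mol × 28.01 g/mol = 133.55 g.
Actual mass collected = 133.55 g × 0.592 = 79.063 g.

79.06 g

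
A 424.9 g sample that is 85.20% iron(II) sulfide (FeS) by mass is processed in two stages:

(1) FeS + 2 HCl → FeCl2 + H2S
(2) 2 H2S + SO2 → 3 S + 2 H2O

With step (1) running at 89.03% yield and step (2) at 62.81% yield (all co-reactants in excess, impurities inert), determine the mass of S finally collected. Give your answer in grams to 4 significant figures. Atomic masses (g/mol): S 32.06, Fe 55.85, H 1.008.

110.7 g

Pure FeS = 424.9 × 0.8520 = 362.01 g.
M(FeS) = 55.85 + 32.06 = 87.91 g/mol.
M(S) = 32.06 g/mol.
n(FeS) = 362.01 / 87.91 = 4.1180 mol.
Step 1 (FeS:H2S = 1:1): theoretical n(H2S) = 4.1180 mol; at 89.03% yield, n(H2S) = 3.6663 mol.
Step 2 (H2S:S = 2:3): theoretical n(S) = 5.4994 mol, so theoretical mass = 5.4994 × 32.06 = 176.31 g.
At 62.81% yield, actual mass of S = 176.31 × 0.6281 = 110.74 g.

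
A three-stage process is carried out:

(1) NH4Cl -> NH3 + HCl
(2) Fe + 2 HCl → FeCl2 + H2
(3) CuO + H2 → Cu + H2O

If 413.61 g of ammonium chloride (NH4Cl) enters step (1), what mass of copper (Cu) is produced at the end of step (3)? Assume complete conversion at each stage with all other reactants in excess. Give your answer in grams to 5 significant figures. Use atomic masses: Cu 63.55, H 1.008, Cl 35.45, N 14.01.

245.69 g

M(NH4Cl) = 14.01 + 4(1.008) + 35.45 = 53.492 g/mol.
M(Cu) = 63.55 g/mol.
n(NH4Cl) = 413.61 / 53.492 = 7.73218 mol.
Reaction (1): NH4Cl→HCl ratio 1:1 ⇒ n(HCl) = 7.73218 mol.
Reaction (2): HCl→H2 ratio 2:1 ⇒ n(H2) = 3.86609 mol.
Reaction (3): H2→Cu ratio 1:1 ⇒ n(Cu) = 3.86609 mol.
Mass of Cu = 3.86609 × 63.55 = 245.690 g.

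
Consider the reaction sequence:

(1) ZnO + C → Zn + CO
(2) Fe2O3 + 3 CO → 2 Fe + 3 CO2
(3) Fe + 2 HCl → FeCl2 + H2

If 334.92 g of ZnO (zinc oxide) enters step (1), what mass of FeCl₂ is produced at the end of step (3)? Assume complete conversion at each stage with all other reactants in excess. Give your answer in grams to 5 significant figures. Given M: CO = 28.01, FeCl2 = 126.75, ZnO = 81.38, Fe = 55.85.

n(ZnO) = 334.92 / 81.38 = 4.11551 mol.
Reaction (1): ZnO→CO ratio 1:1 ⇒ n(CO) = 4.11551 mol.
Reaction (2): CO→Fe ratio 3:2 ⇒ n(Fe) = 2.74367 mol.
Reaction (3): Fe→FeCl2 ratio 1:1 ⇒ n(FeCl2) = 2.74367 mol.
Mass of FeCl2 = 2.74367 × 126.75 = 347.760 g.

347.76 g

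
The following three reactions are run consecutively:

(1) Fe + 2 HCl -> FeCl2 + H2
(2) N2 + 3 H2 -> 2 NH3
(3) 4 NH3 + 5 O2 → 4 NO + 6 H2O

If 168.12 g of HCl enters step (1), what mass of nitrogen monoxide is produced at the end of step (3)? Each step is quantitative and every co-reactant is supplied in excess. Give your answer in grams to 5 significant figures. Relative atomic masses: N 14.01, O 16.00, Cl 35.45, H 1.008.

46.129 g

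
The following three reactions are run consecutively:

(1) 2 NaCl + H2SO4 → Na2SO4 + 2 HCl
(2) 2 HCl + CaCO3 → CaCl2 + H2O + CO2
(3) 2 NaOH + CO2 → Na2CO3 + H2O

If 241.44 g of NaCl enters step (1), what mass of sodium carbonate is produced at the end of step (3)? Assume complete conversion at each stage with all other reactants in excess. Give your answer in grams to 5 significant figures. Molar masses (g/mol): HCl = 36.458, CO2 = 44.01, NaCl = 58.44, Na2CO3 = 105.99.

218.94 g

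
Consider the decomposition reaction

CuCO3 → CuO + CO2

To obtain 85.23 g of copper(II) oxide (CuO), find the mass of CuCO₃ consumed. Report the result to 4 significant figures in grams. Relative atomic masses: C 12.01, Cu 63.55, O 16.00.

M(CuO) = 63.55 + 16.00 = 79.55 g/mol.
M(CuCO3) = 63.55 + 12.01 + 3(16.00) = 123.56 g/mol.
n(CuO) = 85.230 g / 79.55 g/mol = 1.0714 mol.
From the equation the CuO:CuCO3 mole ratio is 1:1, so n(CuCO3) = 1.0714 × 1/1 = 1.0714 mol.
Mass of CuCO3 = 1.0714 mol × 123.56 g/mol = 132.38 g.

132.4 g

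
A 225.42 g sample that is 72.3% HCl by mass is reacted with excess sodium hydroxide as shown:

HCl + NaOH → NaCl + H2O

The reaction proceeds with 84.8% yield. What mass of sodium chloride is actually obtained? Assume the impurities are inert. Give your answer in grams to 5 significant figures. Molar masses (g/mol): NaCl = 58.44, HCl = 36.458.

221.54 g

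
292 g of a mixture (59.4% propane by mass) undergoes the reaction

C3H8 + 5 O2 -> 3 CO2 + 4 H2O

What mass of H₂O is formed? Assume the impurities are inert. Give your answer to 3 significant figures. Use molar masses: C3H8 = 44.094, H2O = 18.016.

283 g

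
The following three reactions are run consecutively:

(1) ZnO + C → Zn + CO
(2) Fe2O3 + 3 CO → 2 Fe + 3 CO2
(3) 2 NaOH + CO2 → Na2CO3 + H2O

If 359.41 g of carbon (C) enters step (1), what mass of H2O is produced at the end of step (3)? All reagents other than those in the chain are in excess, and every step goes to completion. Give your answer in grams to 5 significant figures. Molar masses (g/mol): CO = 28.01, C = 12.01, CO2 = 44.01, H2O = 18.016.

539.14 g

n(C) = 359.41 / 12.01 = 29.9259 mol.
Reaction (1): C→CO ratio 1:1 ⇒ n(CO) = 29.9259 mol.
Reaction (2): CO→CO2 ratio 3:3 ⇒ n(CO2) = 29.9259 mol.
Reaction (3): CO2→H2O ratio 1:1 ⇒ n(H2O) = 29.9259 mol.
Mass of H2O = 29.9259 × 18.016 = 539.145 g.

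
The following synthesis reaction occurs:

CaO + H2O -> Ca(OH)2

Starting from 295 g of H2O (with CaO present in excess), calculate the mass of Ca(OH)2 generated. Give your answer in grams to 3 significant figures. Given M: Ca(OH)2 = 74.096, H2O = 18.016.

n(H2O) = 295.0 g / 18.016 g/mol = 16.37 mol.
From the equation the H2O:Ca(OH)2 mole ratio is 1:1, so n(Ca(OH)2) = 16.37 × 1/1 = 16.37 mol.
Mass of Ca(OH)2 = 16.37 mol × 74.096 g/mol = 1213 g.

1210 g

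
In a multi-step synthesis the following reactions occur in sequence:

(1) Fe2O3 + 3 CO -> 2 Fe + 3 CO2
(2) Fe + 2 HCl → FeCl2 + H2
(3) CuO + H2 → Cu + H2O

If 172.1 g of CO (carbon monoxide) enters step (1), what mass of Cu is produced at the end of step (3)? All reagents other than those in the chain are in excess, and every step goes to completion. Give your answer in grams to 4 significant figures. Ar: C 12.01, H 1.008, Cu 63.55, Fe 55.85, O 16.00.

260.3 g

M(CO) = 12.01 + 16.00 = 28.01 g/mol.
M(Cu) = 63.55 g/mol.
n(CO) = 172.1 / 28.01 = 6.1442 mol.
Reaction (1): CO→Fe ratio 3:2 ⇒ n(Fe) = 4.0962 mol.
Reaction (2): Fe→H2 ratio 1:1 ⇒ n(H2) = 4.0962 mol.
Reaction (3): H2→Cu ratio 1:1 ⇒ n(Cu) = 4.0962 mol.
Mass of Cu = 4.0962 × 63.55 = 260.31 g.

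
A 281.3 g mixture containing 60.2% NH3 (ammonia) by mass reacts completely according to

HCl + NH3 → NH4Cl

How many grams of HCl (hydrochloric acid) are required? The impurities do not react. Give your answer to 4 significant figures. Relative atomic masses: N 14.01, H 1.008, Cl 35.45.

362.4 g

Mass of pure NH3 = 281.3 g × 0.602 = 169.34 g.
M(NH3) = 14.01 + 3(1.008) = 17.034 g/mol.
M(HCl) = 1.008 + 35.45 = 36.458 g/mol.
n(NH3) = 169.34 g / 17.034 g/mol = 9.9414 mol.
From the equation the NH3:HCl mole ratio is 1:1, so n(HCl) = 9.9414 × 1/1 = 9.9414 mol.
Mass of HCl = 9.9414 mol × 36.458 g/mol = 362.45 g.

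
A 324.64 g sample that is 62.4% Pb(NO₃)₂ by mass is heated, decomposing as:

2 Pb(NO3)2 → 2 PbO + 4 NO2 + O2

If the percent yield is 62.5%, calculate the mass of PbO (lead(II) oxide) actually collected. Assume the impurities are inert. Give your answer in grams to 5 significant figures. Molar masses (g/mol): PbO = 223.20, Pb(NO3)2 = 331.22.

85.319 g

Pure Pb(NO3)2 available = 324.64 g × 0.624 = 202.575 g.
n(Pb(NO3)2) = 202.575 g / 331.22 g/mol = 0.611604 mol.
From the equation the Pb(NO3)2:PbO mole ratio is 2:2, so n(PbO) = 0.611604 × 2/2 = 0.611604 mol.
Mass of PbO = 0.611604 mol × 223.20 g/mol = 136.510 g.
Actual mass collected = 136.510 g × 0.625 = 85.3187 g.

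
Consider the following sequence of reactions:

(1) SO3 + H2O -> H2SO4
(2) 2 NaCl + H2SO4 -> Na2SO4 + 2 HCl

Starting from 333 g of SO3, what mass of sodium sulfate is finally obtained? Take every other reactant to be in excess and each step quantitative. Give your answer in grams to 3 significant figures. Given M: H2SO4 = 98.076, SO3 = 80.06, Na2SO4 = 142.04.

591 g

n(SO3) = 333.0 / 80.06 = 4.159 mol.
Step 1 gives a 1:1 ratio of SO3 to H2SO4, so n(H2SO4) = 4.159 mol.
In step 2 the H2SO4:Na2SO4 ratio is 1:1, so n(Na2SO4) = 4.159 mol.
Mass of Na2SO4 = 4.159 × 142.04 = 590.8 g.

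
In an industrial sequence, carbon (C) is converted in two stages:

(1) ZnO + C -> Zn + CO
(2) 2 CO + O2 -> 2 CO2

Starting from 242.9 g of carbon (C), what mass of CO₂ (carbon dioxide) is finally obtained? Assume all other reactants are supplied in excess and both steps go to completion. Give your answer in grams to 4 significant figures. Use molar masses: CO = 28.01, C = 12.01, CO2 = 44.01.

890.1 g

n(C) = 242.90 / 12.01 = 20.225 mol.
Step 1 gives a 1:1 ratio of C to CO, so n(CO) = 20.225 mol.
In step 2 the CO:CO2 ratio is 2:2, so n(CO2) = 20.225 mol.
Mass of CO2 = 20.225 × 44.01 = 890.09 g.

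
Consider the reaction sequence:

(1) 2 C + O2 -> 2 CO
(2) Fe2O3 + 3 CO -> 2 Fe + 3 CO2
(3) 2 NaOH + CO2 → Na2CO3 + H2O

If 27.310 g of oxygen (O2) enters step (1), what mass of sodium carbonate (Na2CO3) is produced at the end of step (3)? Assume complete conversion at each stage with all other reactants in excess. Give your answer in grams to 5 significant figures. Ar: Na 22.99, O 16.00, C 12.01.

180.91 g

M(O2) = 2(16.00) = 32.00 g/mol.
M(Na2CO3) = 2(22.99) + 12.01 + 3(16.00) = 105.99 g/mol.
n(O2) = 27.310 / 32.00 = 0.853437 mol.
Reaction (1): O2→CO ratio 1:2 ⇒ n(CO) = 1.70687 mol.
Reaction (2): CO→CO2 ratio 3:3 ⇒ n(CO2) = 1.70687 mol.
Reaction (3): CO2→Na2CO3 ratio 1:1 ⇒ n(Na2CO3) = 1.70687 mol.
Mass of Na2CO3 = 1.70687 × 105.99 = 180.912 g.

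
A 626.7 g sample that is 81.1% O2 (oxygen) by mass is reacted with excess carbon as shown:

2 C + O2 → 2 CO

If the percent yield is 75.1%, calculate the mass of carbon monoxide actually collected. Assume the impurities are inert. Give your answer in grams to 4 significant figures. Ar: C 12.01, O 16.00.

Pure O2 available = 626.7 g × 0.811 = 508.25 g.
M(O2) = 2(16.00) = 32.00 g/mol.
M(CO) = 12.01 + 16.00 = 28.01 g/mol.
n(O2) = 508.25 g / 32.00 g/mol = 15.883 mol.
From the equation the O2:CO mole ratio is 1:2, so n(CO) = 15.883 × 2/1 = 31.766 mol.
Mass of CO = 31.766 mol × 28.01 g/mol = 889.76 g.
Actual mass collected = 889.76 g × 0.751 = 668.21 g.

668.2 g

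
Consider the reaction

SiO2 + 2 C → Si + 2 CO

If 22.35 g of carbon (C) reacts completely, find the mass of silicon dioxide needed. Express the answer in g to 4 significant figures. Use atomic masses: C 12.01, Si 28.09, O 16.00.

M(C) = 12.01 g/mol.
M(SiO2) = 28.09 + 2(16.00) = 60.09 g/mol.
n(C) = 22.350 g / 12.01 g/mol = 1.8609 mol.
From the equation the C:SiO2 mole ratio is 2:1, so n(SiO2) = 1.8609 × 1/2 = 0.93047 mol.
Mass of SiO2 = 0.93047 mol × 60.09 g/mol = 55.912 g.

55.91 g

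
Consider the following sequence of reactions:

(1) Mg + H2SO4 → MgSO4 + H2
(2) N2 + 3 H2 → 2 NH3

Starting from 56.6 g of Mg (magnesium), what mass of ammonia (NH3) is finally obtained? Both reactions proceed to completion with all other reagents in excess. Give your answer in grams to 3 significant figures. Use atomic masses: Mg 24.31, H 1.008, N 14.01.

M(Mg) = 24.31 g/mol.
M(NH3) = 14.01 + 3(1.008) = 17.034 g/mol.
n(Mg) = 56.60 / 24.31 = 2.328 mol.
Step 1 gives a 1:1 ratio of Mg to H2, so n(H2) = 2.328 mol.
In step 2 the H2:NH3 ratio is 3:2, so n(NH3) = 1.552 mol.
Mass of NH3 = 1.552 × 17.034 = 26.44 g.

26.4 g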